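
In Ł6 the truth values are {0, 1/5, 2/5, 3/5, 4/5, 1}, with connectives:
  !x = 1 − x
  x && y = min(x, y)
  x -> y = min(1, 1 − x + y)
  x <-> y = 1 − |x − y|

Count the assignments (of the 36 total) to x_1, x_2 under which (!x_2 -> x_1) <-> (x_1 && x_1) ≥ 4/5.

20

value 1: 11 assignments (counts)
value 4/5: 9 assignments (counts)
value 3/5: 7 assignments
value 2/5: 5 assignments
value 1/5: 3 assignments
value 0: 1 assignment
So 20 of the 36 assignments meet the threshold.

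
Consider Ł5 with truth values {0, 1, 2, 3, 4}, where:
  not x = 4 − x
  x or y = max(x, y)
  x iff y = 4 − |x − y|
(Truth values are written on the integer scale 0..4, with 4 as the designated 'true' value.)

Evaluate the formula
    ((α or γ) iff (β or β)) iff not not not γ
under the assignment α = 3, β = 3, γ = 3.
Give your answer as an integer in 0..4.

α or γ = 3 or 3 = 3
β or β = 3 or 3 = 3
(α or γ) iff (β or β) = 3 iff 3 = 4
not γ = not 3 = 1
not not γ = not 1 = 3
not not not γ = not 3 = 1
((α or γ) iff (β or β)) iff not not not γ = 4 iff 1 = 1

1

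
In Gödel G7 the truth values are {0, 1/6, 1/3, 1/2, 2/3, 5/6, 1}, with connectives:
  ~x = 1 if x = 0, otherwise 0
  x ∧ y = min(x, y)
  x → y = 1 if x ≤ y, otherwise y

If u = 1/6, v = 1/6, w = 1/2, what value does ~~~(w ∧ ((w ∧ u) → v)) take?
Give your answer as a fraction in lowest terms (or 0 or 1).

w ∧ u = 1/2 ∧ 1/6 = 1/6
(w ∧ u) → v = 1/6 → 1/6 = 1
w ∧ ((w ∧ u) → v) = 1/2 ∧ 1 = 1/2
~(w ∧ ((w ∧ u) → v)) = ~1/2 = 0
~~(w ∧ ((w ∧ u) → v)) = ~0 = 1
~~~(w ∧ ((w ∧ u) → v)) = ~1 = 0

0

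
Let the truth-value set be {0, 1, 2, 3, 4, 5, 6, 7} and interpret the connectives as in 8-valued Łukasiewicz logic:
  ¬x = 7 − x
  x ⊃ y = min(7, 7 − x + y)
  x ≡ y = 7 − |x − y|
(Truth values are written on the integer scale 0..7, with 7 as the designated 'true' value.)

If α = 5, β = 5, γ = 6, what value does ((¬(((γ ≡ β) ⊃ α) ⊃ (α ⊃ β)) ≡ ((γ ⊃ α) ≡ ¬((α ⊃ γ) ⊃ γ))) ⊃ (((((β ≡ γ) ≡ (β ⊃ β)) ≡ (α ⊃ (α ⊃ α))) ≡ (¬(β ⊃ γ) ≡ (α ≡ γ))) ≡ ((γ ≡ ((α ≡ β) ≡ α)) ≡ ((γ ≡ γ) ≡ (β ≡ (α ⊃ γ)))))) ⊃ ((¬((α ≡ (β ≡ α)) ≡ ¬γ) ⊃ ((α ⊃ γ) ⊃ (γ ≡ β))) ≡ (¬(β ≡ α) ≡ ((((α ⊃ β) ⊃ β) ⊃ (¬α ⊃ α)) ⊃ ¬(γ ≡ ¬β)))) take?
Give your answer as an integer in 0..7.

γ ≡ β = 6 ≡ 5 = 6
(γ ≡ β) ⊃ α = 6 ⊃ 5 = 6
α ⊃ β = 5 ⊃ 5 = 7
((γ ≡ β) ⊃ α) ⊃ (α ⊃ β) = 6 ⊃ 7 = 7
¬(((γ ≡ β) ⊃ α) ⊃ (α ⊃ β)) = ¬7 = 0
γ ⊃ α = 6 ⊃ 5 = 6
α ⊃ γ = 5 ⊃ 6 = 7
(α ⊃ γ) ⊃ γ = 7 ⊃ 6 = 6
¬((α ⊃ γ) ⊃ γ) = ¬6 = 1
(γ ⊃ α) ≡ ¬((α ⊃ γ) ⊃ γ) = 6 ≡ 1 = 2
¬(((γ ≡ β) ⊃ α) ⊃ (α ⊃ β)) ≡ ((γ ⊃ α) ≡ ¬((α ⊃ γ) ⊃ γ)) = 0 ≡ 2 = 5
β ≡ γ = 5 ≡ 6 = 6
β ⊃ β = 5 ⊃ 5 = 7
(β ≡ γ) ≡ (β ⊃ β) = 6 ≡ 7 = 6
α ⊃ α = 5 ⊃ 5 = 7
α ⊃ (α ⊃ α) = 5 ⊃ 7 = 7
((β ≡ γ) ≡ (β ⊃ β)) ≡ (α ⊃ (α ⊃ α)) = 6 ≡ 7 = 6
β ⊃ γ = 5 ⊃ 6 = 7
¬(β ⊃ γ) = ¬7 = 0
α ≡ γ = 5 ≡ 6 = 6
¬(β ⊃ γ) ≡ (α ≡ γ) = 0 ≡ 6 = 1
(((β ≡ γ) ≡ (β ⊃ β)) ≡ (α ⊃ (α ⊃ α))) ≡ (¬(β ⊃ γ) ≡ (α ≡ γ)) = 6 ≡ 1 = 2
α ≡ β = 5 ≡ 5 = 7
(α ≡ β) ≡ α = 7 ≡ 5 = 5
γ ≡ ((α ≡ β) ≡ α) = 6 ≡ 5 = 6
γ ≡ γ = 6 ≡ 6 = 7
α ⊃ γ = 5 ⊃ 6 = 7
β ≡ (α ⊃ γ) = 5 ≡ 7 = 5
(γ ≡ γ) ≡ (β ≡ (α ⊃ γ)) = 7 ≡ 5 = 5
(γ ≡ ((α ≡ β) ≡ α)) ≡ ((γ ≡ γ) ≡ (β ≡ (α ⊃ γ))) = 6 ≡ 5 = 6
((((β ≡ γ) ≡ (β ⊃ β)) ≡ (α ⊃ (α ⊃ α))) ≡ (¬(β ⊃ γ) ≡ (α ≡ γ))) ≡ ((γ ≡ ((α ≡ β) ≡ α)) ≡ ((γ ≡ γ) ≡ (β ≡ (α ⊃ γ)))) = 2 ≡ 6 = 3
(¬(((γ ≡ β) ⊃ α) ⊃ (α ⊃ β)) ≡ ((γ ⊃ α) ≡ ¬((α ⊃ γ) ⊃ γ))) ⊃ (((((β ≡ γ) ≡ (β ⊃ β)) ≡ (α ⊃ (α ⊃ α))) ≡ (¬(β ⊃ γ) ≡ (α ≡ γ))) ≡ ((γ ≡ ((α ≡ β) ≡ α)) ≡ ((γ ≡ γ) ≡ (β ≡ (α ⊃ γ))))) = 5 ⊃ 3 = 5
β ≡ α = 5 ≡ 5 = 7
α ≡ (β ≡ α) = 5 ≡ 7 = 5
¬γ = ¬6 = 1
(α ≡ (β ≡ α)) ≡ ¬γ = 5 ≡ 1 = 3
¬((α ≡ (β ≡ α)) ≡ ¬γ) = ¬3 = 4
α ⊃ γ = 5 ⊃ 6 = 7
γ ≡ β = 6 ≡ 5 = 6
(α ⊃ γ) ⊃ (γ ≡ β) = 7 ⊃ 6 = 6
¬((α ≡ (β ≡ α)) ≡ ¬γ) ⊃ ((α ⊃ γ) ⊃ (γ ≡ β)) = 4 ⊃ 6 = 7
β ≡ α = 5 ≡ 5 = 7
¬(β ≡ α) = ¬7 = 0
α ⊃ β = 5 ⊃ 5 = 7
(α ⊃ β) ⊃ β = 7 ⊃ 5 = 5
¬α = ¬5 = 2
¬α ⊃ α = 2 ⊃ 5 = 7
((α ⊃ β) ⊃ β) ⊃ (¬α ⊃ α) = 5 ⊃ 7 = 7
¬β = ¬5 = 2
γ ≡ ¬β = 6 ≡ 2 = 3
¬(γ ≡ ¬β) = ¬3 = 4
(((α ⊃ β) ⊃ β) ⊃ (¬α ⊃ α)) ⊃ ¬(γ ≡ ¬β) = 7 ⊃ 4 = 4
¬(β ≡ α) ≡ ((((α ⊃ β) ⊃ β) ⊃ (¬α ⊃ α)) ⊃ ¬(γ ≡ ¬β)) = 0 ≡ 4 = 3
(¬((α ≡ (β ≡ α)) ≡ ¬γ) ⊃ ((α ⊃ γ) ⊃ (γ ≡ β))) ≡ (¬(β ≡ α) ≡ ((((α ⊃ β) ⊃ β) ⊃ (¬α ⊃ α)) ⊃ ¬(γ ≡ ¬β))) = 7 ≡ 3 = 3
((¬(((γ ≡ β) ⊃ α) ⊃ (α ⊃ β)) ≡ ((γ ⊃ α) ≡ ¬((α ⊃ γ) ⊃ γ))) ⊃ (((((β ≡ γ) ≡ (β ⊃ β)) ≡ (α ⊃ (α ⊃ α))) ≡ (¬(β ⊃ γ) ≡ (α ≡ γ))) ≡ ((γ ≡ ((α ≡ β) ≡ α)) ≡ ((γ ≡ γ) ≡ (β ≡ (α ⊃ γ)))))) ⊃ ((¬((α ≡ (β ≡ α)) ≡ ¬γ) ⊃ ((α ⊃ γ) ⊃ (γ ≡ β))) ≡ (¬(β ≡ α) ≡ ((((α ⊃ β) ⊃ β) ⊃ (¬α ⊃ α)) ⊃ ¬(γ ≡ ¬β)))) = 5 ⊃ 3 = 5

5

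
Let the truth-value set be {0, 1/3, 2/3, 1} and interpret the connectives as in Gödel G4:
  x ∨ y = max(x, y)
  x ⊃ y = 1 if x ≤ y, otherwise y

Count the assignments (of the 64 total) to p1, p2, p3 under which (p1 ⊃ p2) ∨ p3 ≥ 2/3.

54

value 1: 46 assignments (counts)
value 2/3: 8 assignments (counts)
value 1/3: 7 assignments
value 0: 3 assignments
So 54 of the 64 assignments meet the threshold.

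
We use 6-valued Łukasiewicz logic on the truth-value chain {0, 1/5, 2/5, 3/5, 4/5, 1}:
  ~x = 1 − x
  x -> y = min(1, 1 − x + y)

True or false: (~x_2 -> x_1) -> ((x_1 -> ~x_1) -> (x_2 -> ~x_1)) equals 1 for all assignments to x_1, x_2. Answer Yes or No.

Counterexample: take x_1 = 1/5, x_2 = 1.
~x_2 = ~1 = 0
~x_2 -> x_1 = 0 -> 1/5 = 1
~x_1 = ~1/5 = 4/5
x_1 -> ~x_1 = 1/5 -> 4/5 = 1
~x_1 = ~1/5 = 4/5
x_2 -> ~x_1 = 1 -> 4/5 = 4/5
(x_1 -> ~x_1) -> (x_2 -> ~x_1) = 1 -> 4/5 = 4/5
(~x_2 -> x_1) -> ((x_1 -> ~x_1) -> (x_2 -> ~x_1)) = 1 -> 4/5 = 4/5
This gives 4/5 ≠ 1.

No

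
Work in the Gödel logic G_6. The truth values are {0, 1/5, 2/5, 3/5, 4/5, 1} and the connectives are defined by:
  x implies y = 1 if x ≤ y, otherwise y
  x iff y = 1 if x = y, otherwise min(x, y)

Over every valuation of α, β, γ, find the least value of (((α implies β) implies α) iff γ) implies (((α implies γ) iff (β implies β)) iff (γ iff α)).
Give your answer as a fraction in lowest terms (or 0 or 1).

Take α = 1/5, β = 0, γ = 2/5:
α implies β = 1/5 implies 0 = 0
(α implies β) implies α = 0 implies 1/5 = 1
((α implies β) implies α) iff γ = 1 iff 2/5 = 2/5
α implies γ = 1/5 implies 2/5 = 1
β implies β = 0 implies 0 = 1
(α implies γ) iff (β implies β) = 1 iff 1 = 1
γ iff α = 2/5 iff 1/5 = 1/5
((α implies γ) iff (β implies β)) iff (γ iff α) = 1 iff 1/5 = 1/5
(((α implies β) implies α) iff γ) implies (((α implies γ) iff (β implies β)) iff (γ iff α)) = 2/5 implies 1/5 = 1/5
No assignment yields a value below 1/5, so this is the minimum.

1/5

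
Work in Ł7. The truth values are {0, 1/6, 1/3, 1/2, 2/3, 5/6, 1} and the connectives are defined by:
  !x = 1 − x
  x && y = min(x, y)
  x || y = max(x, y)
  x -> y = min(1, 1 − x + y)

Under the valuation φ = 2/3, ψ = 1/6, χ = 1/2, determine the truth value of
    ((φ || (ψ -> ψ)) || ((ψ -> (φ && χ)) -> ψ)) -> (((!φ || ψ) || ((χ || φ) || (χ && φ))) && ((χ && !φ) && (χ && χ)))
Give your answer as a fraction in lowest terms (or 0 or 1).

ψ -> ψ = 1/6 -> 1/6 = 1
φ || (ψ -> ψ) = 2/3 || 1 = 1
φ && χ = 2/3 && 1/2 = 1/2
ψ -> (φ && χ) = 1/6 -> 1/2 = 1
(ψ -> (φ && χ)) -> ψ = 1 -> 1/6 = 1/6
(φ || (ψ -> ψ)) || ((ψ -> (φ && χ)) -> ψ) = 1 || 1/6 = 1
!φ = !2/3 = 1/3
!φ || ψ = 1/3 || 1/6 = 1/3
χ || φ = 1/2 || 2/3 = 2/3
χ && φ = 1/2 && 2/3 = 1/2
(χ || φ) || (χ && φ) = 2/3 || 1/2 = 2/3
(!φ || ψ) || ((χ || φ) || (χ && φ)) = 1/3 || 2/3 = 2/3
!φ = !2/3 = 1/3
χ && !φ = 1/2 && 1/3 = 1/3
χ && χ = 1/2 && 1/2 = 1/2
(χ && !φ) && (χ && χ) = 1/3 && 1/2 = 1/3
((!φ || ψ) || ((χ || φ) || (χ && φ))) && ((χ && !φ) && (χ && χ)) = 2/3 && 1/3 = 1/3
((φ || (ψ -> ψ)) || ((ψ -> (φ && χ)) -> ψ)) -> (((!φ || ψ) || ((χ || φ) || (χ && φ))) && ((χ && !φ) && (χ && χ))) = 1 -> 1/3 = 1/3

1/3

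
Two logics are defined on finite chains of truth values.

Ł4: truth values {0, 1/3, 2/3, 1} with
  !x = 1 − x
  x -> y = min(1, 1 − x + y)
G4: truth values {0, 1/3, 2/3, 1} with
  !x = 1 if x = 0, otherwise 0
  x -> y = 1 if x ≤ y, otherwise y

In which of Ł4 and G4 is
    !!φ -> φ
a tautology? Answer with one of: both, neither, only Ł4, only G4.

only Ł4

In Ł4: every assignment gives 1 — tautology.
In G4: at φ = 1/3 the value is 1/3 — not a tautology.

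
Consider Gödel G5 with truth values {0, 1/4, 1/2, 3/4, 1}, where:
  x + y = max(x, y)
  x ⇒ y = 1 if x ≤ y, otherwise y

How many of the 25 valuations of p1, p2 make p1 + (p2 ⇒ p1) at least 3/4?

16

value 1: 15 assignments (counts)
value 3/4: 1 assignment (counts)
value 1/2: 2 assignments
value 1/4: 3 assignments
value 0: 4 assignments
So 16 of the 25 assignments meet the threshold.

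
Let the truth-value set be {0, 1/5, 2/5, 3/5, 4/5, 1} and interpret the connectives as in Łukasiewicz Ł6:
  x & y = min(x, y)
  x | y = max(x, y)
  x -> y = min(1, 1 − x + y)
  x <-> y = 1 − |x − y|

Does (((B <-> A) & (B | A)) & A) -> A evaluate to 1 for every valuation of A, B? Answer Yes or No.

Yes

At A = 1/5, B = 2/5, for instance:
B <-> A = 2/5 <-> 1/5 = 4/5
B | A = 2/5 | 1/5 = 2/5
(B <-> A) & (B | A) = 4/5 & 2/5 = 2/5
((B <-> A) & (B | A)) & A = 2/5 & 1/5 = 1/5
(((B <-> A) & (B | A)) & A) -> A = 1/5 -> 1/5 = 1
and checking the remaining 35 assignments likewise gives ≥ 1 in every case.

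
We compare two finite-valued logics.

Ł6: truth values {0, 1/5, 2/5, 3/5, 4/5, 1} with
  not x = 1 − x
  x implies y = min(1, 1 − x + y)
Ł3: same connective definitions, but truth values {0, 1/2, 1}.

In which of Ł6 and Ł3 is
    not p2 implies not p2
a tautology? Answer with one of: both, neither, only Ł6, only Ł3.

both

In Ł6: every assignment gives 1 — tautology.
In Ł3: every assignment gives 1 — tautology.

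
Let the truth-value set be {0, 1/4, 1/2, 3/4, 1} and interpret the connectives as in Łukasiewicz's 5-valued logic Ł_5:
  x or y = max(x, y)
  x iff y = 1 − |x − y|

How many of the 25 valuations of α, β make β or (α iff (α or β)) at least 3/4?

value 1: 19 assignments (counts)
value 3/4: 5 assignments (counts)
value 1/2: 1 assignment
So 24 of the 25 assignments meet the threshold.

24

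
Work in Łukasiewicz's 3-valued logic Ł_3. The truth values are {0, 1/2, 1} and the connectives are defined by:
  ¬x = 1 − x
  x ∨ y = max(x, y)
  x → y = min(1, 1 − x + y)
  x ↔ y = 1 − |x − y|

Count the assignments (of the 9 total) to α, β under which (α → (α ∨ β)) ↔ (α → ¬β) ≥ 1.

6

α = 0, β = 0 ↦ 1  ≥
α = 0, β = 1/2 ↦ 1  ≥
α = 0, β = 1 ↦ 1  ≥
α = 1/2, β = 0 ↦ 1  ≥
α = 1/2, β = 1/2 ↦ 1  ≥
α = 1/2, β = 1 ↦ 1/2  <
α = 1, β = 0 ↦ 1  ≥
α = 1, β = 1/2 ↦ 1/2  <
α = 1, β = 1 ↦ 0  <
So 6 of the 9 assignments meet the threshold.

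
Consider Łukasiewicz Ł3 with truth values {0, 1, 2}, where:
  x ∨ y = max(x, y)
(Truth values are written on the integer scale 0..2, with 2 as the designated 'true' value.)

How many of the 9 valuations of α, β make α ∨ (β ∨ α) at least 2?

5

α = 0, β = 0 ↦ 0  <
α = 0, β = 1 ↦ 1  <
α = 0, β = 2 ↦ 2  ≥
α = 1, β = 0 ↦ 1  <
α = 1, β = 1 ↦ 1  <
α = 1, β = 2 ↦ 2  ≥
α = 2, β = 0 ↦ 2  ≥
α = 2, β = 1 ↦ 2  ≥
α = 2, β = 2 ↦ 2  ≥
So 5 of the 9 assignments meet the threshold.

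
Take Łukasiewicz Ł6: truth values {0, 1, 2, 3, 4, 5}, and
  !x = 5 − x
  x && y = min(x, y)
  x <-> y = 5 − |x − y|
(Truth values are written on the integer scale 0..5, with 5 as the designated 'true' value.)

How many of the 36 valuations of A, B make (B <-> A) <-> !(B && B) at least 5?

8

value 5: 8 assignments (counts)
value 4: 10 assignments
value 3: 7 assignments
value 2: 6 assignments
value 1: 3 assignments
value 0: 2 assignments
So 8 of the 36 assignments meet the threshold.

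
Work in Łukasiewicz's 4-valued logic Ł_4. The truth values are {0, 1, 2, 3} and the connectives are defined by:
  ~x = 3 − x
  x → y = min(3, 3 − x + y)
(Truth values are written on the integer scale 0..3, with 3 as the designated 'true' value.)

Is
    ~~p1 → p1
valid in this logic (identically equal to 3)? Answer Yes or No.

p1 = 0 ↦ 3
p1 = 1 ↦ 3
p1 = 2 ↦ 3
p1 = 3 ↦ 3
Every assignment gives a value ≥ 3.

Yes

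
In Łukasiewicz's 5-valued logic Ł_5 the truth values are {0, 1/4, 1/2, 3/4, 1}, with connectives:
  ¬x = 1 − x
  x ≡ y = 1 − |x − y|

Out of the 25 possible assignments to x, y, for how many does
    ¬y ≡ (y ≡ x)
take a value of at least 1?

value 1: 7 assignments (counts)
value 3/4: 7 assignments
value 1/2: 6 assignments
value 1/4: 3 assignments
value 0: 2 assignments
So 7 of the 25 assignments meet the threshold.

7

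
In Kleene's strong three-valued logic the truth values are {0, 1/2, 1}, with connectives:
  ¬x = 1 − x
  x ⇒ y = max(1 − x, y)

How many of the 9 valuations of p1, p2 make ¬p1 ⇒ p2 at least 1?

5

p1 = 0, p2 = 0 ↦ 0  <
p1 = 0, p2 = 1/2 ↦ 1/2  <
p1 = 0, p2 = 1 ↦ 1  ≥
p1 = 1/2, p2 = 0 ↦ 1/2  <
p1 = 1/2, p2 = 1/2 ↦ 1/2  <
p1 = 1/2, p2 = 1 ↦ 1  ≥
p1 = 1, p2 = 0 ↦ 1  ≥
p1 = 1, p2 = 1/2 ↦ 1  ≥
p1 = 1, p2 = 1 ↦ 1  ≥
So 5 of the 9 assignments meet the threshold.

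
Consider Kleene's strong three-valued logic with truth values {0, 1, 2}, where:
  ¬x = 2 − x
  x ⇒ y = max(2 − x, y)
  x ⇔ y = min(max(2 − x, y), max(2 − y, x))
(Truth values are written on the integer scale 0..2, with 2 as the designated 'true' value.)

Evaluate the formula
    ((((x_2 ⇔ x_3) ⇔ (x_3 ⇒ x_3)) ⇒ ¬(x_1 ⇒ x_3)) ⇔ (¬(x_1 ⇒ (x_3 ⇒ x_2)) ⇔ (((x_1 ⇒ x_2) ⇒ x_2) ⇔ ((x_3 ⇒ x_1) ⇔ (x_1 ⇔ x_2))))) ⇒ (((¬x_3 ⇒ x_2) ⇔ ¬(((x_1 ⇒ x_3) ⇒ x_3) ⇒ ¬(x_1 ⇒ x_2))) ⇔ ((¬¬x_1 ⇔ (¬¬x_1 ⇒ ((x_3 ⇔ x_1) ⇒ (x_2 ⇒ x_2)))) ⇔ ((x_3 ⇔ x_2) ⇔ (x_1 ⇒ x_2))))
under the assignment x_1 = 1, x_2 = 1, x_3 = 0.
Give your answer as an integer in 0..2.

x_2 ⇔ x_3 = 1 ⇔ 0 = 1
x_3 ⇒ x_3 = 0 ⇒ 0 = 2
(x_2 ⇔ x_3) ⇔ (x_3 ⇒ x_3) = 1 ⇔ 2 = 1
x_1 ⇒ x_3 = 1 ⇒ 0 = 1
¬(x_1 ⇒ x_3) = ¬1 = 1
((x_2 ⇔ x_3) ⇔ (x_3 ⇒ x_3)) ⇒ ¬(x_1 ⇒ x_3) = 1 ⇒ 1 = 1
x_3 ⇒ x_2 = 0 ⇒ 1 = 2
x_1 ⇒ (x_3 ⇒ x_2) = 1 ⇒ 2 = 2
¬(x_1 ⇒ (x_3 ⇒ x_2)) = ¬2 = 0
x_1 ⇒ x_2 = 1 ⇒ 1 = 1
(x_1 ⇒ x_2) ⇒ x_2 = 1 ⇒ 1 = 1
x_3 ⇒ x_1 = 0 ⇒ 1 = 2
x_1 ⇔ x_2 = 1 ⇔ 1 = 1
(x_3 ⇒ x_1) ⇔ (x_1 ⇔ x_2) = 2 ⇔ 1 = 1
((x_1 ⇒ x_2) ⇒ x_2) ⇔ ((x_3 ⇒ x_1) ⇔ (x_1 ⇔ x_2)) = 1 ⇔ 1 = 1
¬(x_1 ⇒ (x_3 ⇒ x_2)) ⇔ (((x_1 ⇒ x_2) ⇒ x_2) ⇔ ((x_3 ⇒ x_1) ⇔ (x_1 ⇔ x_2))) = 0 ⇔ 1 = 1
(((x_2 ⇔ x_3) ⇔ (x_3 ⇒ x_3)) ⇒ ¬(x_1 ⇒ x_3)) ⇔ (¬(x_1 ⇒ (x_3 ⇒ x_2)) ⇔ (((x_1 ⇒ x_2) ⇒ x_2) ⇔ ((x_3 ⇒ x_1) ⇔ (x_1 ⇔ x_2)))) = 1 ⇔ 1 = 1
¬x_3 = ¬0 = 2
¬x_3 ⇒ x_2 = 2 ⇒ 1 = 1
x_1 ⇒ x_3 = 1 ⇒ 0 = 1
(x_1 ⇒ x_3) ⇒ x_3 = 1 ⇒ 0 = 1
x_1 ⇒ x_2 = 1 ⇒ 1 = 1
¬(x_1 ⇒ x_2) = ¬1 = 1
((x_1 ⇒ x_3) ⇒ x_3) ⇒ ¬(x_1 ⇒ x_2) = 1 ⇒ 1 = 1
¬(((x_1 ⇒ x_3) ⇒ x_3) ⇒ ¬(x_1 ⇒ x_2)) = ¬1 = 1
(¬x_3 ⇒ x_2) ⇔ ¬(((x_1 ⇒ x_3) ⇒ x_3) ⇒ ¬(x_1 ⇒ x_2)) = 1 ⇔ 1 = 1
¬x_1 = ¬1 = 1
¬¬x_1 = ¬1 = 1
¬x_1 = ¬1 = 1
¬¬x_1 = ¬1 = 1
x_3 ⇔ x_1 = 0 ⇔ 1 = 1
x_2 ⇒ x_2 = 1 ⇒ 1 = 1
(x_3 ⇔ x_1) ⇒ (x_2 ⇒ x_2) = 1 ⇒ 1 = 1
¬¬x_1 ⇒ ((x_3 ⇔ x_1) ⇒ (x_2 ⇒ x_2)) = 1 ⇒ 1 = 1
¬¬x_1 ⇔ (¬¬x_1 ⇒ ((x_3 ⇔ x_1) ⇒ (x_2 ⇒ x_2))) = 1 ⇔ 1 = 1
x_3 ⇔ x_2 = 0 ⇔ 1 = 1
x_1 ⇒ x_2 = 1 ⇒ 1 = 1
(x_3 ⇔ x_2) ⇔ (x_1 ⇒ x_2) = 1 ⇔ 1 = 1
(¬¬x_1 ⇔ (¬¬x_1 ⇒ ((x_3 ⇔ x_1) ⇒ (x_2 ⇒ x_2)))) ⇔ ((x_3 ⇔ x_2) ⇔ (x_1 ⇒ x_2)) = 1 ⇔ 1 = 1
((¬x_3 ⇒ x_2) ⇔ ¬(((x_1 ⇒ x_3) ⇒ x_3) ⇒ ¬(x_1 ⇒ x_2))) ⇔ ((¬¬x_1 ⇔ (¬¬x_1 ⇒ ((x_3 ⇔ x_1) ⇒ (x_2 ⇒ x_2)))) ⇔ ((x_3 ⇔ x_2) ⇔ (x_1 ⇒ x_2))) = 1 ⇔ 1 = 1
((((x_2 ⇔ x_3) ⇔ (x_3 ⇒ x_3)) ⇒ ¬(x_1 ⇒ x_3)) ⇔ (¬(x_1 ⇒ (x_3 ⇒ x_2)) ⇔ (((x_1 ⇒ x_2) ⇒ x_2) ⇔ ((x_3 ⇒ x_1) ⇔ (x_1 ⇔ x_2))))) ⇒ (((¬x_3 ⇒ x_2) ⇔ ¬(((x_1 ⇒ x_3) ⇒ x_3) ⇒ ¬(x_1 ⇒ x_2))) ⇔ ((¬¬x_1 ⇔ (¬¬x_1 ⇒ ((x_3 ⇔ x_1) ⇒ (x_2 ⇒ x_2)))) ⇔ ((x_3 ⇔ x_2) ⇔ (x_1 ⇒ x_2)))) = 1 ⇒ 1 = 1

1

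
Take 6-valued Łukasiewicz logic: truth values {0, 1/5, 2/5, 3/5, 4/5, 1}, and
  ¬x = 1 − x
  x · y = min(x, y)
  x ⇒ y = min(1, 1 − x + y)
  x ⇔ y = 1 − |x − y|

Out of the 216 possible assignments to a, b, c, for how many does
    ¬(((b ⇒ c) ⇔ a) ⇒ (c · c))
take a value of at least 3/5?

value 1: 6 assignments (counts)
value 4/5: 16 assignments (counts)
value 3/5: 24 assignments (counts)
value 2/5: 29 assignments
value 1/5: 32 assignments
value 0: 109 assignments
So 46 of the 216 assignments meet the threshold.

46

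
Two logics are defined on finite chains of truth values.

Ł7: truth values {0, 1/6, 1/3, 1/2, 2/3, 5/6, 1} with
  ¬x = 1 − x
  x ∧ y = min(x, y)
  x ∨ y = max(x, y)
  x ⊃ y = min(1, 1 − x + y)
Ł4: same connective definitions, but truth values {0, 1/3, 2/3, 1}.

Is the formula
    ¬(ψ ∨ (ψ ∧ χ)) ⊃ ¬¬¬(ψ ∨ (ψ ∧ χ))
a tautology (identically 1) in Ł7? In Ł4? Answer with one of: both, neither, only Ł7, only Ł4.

both

In Ł7: every assignment gives 1 — tautology.
In Ł4: every assignment gives 1 — tautology.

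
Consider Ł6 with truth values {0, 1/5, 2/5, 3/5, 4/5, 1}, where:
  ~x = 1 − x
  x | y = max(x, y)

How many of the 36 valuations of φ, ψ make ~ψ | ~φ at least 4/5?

value 1: 11 assignments (counts)
value 4/5: 9 assignments (counts)
value 3/5: 7 assignments
value 2/5: 5 assignments
value 1/5: 3 assignments
value 0: 1 assignment
So 20 of the 36 assignments meet the threshold.

20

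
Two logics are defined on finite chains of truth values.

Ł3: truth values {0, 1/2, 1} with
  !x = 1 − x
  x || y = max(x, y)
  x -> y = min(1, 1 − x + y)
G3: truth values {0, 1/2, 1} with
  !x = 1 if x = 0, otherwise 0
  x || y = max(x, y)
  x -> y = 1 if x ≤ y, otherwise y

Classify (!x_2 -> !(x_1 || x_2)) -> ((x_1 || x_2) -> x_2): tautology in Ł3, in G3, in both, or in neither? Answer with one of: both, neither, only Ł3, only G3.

only Ł3

In Ł3: every assignment gives 1 — tautology.
In G3: at x_1 = 1, x_2 = 1/2 the value is 1/2 — not a tautology.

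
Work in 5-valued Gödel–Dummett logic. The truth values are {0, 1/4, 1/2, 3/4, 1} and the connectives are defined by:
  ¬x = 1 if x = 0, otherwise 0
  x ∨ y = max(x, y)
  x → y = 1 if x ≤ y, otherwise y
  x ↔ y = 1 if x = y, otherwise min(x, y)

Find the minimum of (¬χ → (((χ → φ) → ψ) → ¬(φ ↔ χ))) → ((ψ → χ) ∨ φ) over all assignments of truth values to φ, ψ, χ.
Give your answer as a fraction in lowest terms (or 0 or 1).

1/4

Take φ = 0, ψ = 1/2, χ = 1/4:
¬χ = ¬1/4 = 0
χ → φ = 1/4 → 0 = 0
(χ → φ) → ψ = 0 → 1/2 = 1
φ ↔ χ = 0 ↔ 1/4 = 0
¬(φ ↔ χ) = ¬0 = 1
((χ → φ) → ψ) → ¬(φ ↔ χ) = 1 → 1 = 1
¬χ → (((χ → φ) → ψ) → ¬(φ ↔ χ)) = 0 → 1 = 1
ψ → χ = 1/2 → 1/4 = 1/4
(ψ → χ) ∨ φ = 1/4 ∨ 0 = 1/4
(¬χ → (((χ → φ) → ψ) → ¬(φ ↔ χ))) → ((ψ → χ) ∨ φ) = 1 → 1/4 = 1/4
No assignment yields a value below 1/4, so this is the minimum.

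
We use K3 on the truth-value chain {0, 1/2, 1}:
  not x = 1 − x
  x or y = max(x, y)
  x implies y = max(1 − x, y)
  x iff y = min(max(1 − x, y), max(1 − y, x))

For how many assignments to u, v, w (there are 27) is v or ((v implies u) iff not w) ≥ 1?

value 1: 13 assignments (counts)
value 1/2: 11 assignments
value 0: 3 assignments
So 13 of the 27 assignments meet the threshold.

13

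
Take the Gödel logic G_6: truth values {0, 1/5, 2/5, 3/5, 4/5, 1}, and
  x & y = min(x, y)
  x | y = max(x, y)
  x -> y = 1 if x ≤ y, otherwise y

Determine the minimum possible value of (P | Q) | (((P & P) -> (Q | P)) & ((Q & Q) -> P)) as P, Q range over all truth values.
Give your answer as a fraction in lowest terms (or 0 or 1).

1/5

Take P = 0, Q = 1/5:
P | Q = 0 | 1/5 = 1/5
P & P = 0 & 0 = 0
Q | P = 1/5 | 0 = 1/5
(P & P) -> (Q | P) = 0 -> 1/5 = 1
Q & Q = 1/5 & 1/5 = 1/5
(Q & Q) -> P = 1/5 -> 0 = 0
((P & P) -> (Q | P)) & ((Q & Q) -> P) = 1 & 0 = 0
(P | Q) | (((P & P) -> (Q | P)) & ((Q & Q) -> P)) = 1/5 | 0 = 1/5
No assignment yields a value below 1/5, so this is the minimum.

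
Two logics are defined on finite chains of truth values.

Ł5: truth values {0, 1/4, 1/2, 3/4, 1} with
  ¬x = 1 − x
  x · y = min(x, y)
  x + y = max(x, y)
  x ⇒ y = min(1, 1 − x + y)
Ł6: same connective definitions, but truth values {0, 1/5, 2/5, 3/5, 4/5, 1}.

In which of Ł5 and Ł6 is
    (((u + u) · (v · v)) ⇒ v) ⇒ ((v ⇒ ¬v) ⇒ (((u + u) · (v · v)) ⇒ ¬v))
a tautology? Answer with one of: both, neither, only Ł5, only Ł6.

In Ł5: every assignment gives 1 — tautology.
In Ł6: every assignment gives 1 — tautology.

both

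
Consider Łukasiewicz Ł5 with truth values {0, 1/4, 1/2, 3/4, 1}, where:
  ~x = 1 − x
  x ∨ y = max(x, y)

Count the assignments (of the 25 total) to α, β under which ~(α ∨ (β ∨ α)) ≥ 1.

1

value 1: 1 assignment (counts)
value 3/4: 3 assignments
value 1/2: 5 assignments
value 1/4: 7 assignments
value 0: 9 assignments
So 1 of the 25 assignments meets the threshold.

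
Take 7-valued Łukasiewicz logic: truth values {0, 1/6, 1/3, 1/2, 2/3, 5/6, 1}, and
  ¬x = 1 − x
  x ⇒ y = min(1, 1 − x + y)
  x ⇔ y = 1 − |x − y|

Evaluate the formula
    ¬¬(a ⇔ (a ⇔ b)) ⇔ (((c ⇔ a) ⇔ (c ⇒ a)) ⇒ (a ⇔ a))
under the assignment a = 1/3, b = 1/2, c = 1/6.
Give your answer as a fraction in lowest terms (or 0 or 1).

a ⇔ b = 1/3 ⇔ 1/2 = 5/6
a ⇔ (a ⇔ b) = 1/3 ⇔ 5/6 = 1/2
¬(a ⇔ (a ⇔ b)) = ¬1/2 = 1/2
¬¬(a ⇔ (a ⇔ b)) = ¬1/2 = 1/2
c ⇔ a = 1/6 ⇔ 1/3 = 5/6
c ⇒ a = 1/6 ⇒ 1/3 = 1
(c ⇔ a) ⇔ (c ⇒ a) = 5/6 ⇔ 1 = 5/6
a ⇔ a = 1/3 ⇔ 1/3 = 1
((c ⇔ a) ⇔ (c ⇒ a)) ⇒ (a ⇔ a) = 5/6 ⇒ 1 = 1
¬¬(a ⇔ (a ⇔ b)) ⇔ (((c ⇔ a) ⇔ (c ⇒ a)) ⇒ (a ⇔ a)) = 1/2 ⇔ 1 = 1/2

1/2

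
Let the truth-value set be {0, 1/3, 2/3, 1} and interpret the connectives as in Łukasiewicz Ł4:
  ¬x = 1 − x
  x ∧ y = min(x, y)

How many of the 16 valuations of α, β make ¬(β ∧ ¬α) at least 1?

α = 0, β = 0 ↦ 1  ≥
α = 0, β = 1/3 ↦ 2/3  <
α = 0, β = 2/3 ↦ 1/3  <
α = 0, β = 1 ↦ 0  <
α = 1/3, β = 0 ↦ 1  ≥
α = 1/3, β = 1/3 ↦ 2/3  <
α = 1/3, β = 2/3 ↦ 1/3  <
α = 1/3, β = 1 ↦ 1/3  <
α = 2/3, β = 0 ↦ 1  ≥
α = 2/3, β = 1/3 ↦ 2/3  <
α = 2/3, β = 2/3 ↦ 2/3  <
α = 2/3, β = 1 ↦ 2/3  <
α = 1, β = 0 ↦ 1  ≥
α = 1, β = 1/3 ↦ 1  ≥
α = 1, β = 2/3 ↦ 1  ≥
α = 1, β = 1 ↦ 1  ≥
So 7 of the 16 assignments meet the threshold.

7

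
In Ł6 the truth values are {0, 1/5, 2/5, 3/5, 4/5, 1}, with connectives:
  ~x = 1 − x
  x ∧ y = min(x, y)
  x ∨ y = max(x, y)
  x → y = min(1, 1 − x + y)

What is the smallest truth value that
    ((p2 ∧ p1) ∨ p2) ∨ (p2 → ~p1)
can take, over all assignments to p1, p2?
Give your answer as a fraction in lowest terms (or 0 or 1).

Take p1 = 4/5, p2 = 3/5:
p2 ∧ p1 = 3/5 ∧ 4/5 = 3/5
(p2 ∧ p1) ∨ p2 = 3/5 ∨ 3/5 = 3/5
~p1 = ~4/5 = 1/5
p2 → ~p1 = 3/5 → 1/5 = 3/5
((p2 ∧ p1) ∨ p2) ∨ (p2 → ~p1) = 3/5 ∨ 3/5 = 3/5
No assignment yields a value below 3/5, so this is the minimum.

3/5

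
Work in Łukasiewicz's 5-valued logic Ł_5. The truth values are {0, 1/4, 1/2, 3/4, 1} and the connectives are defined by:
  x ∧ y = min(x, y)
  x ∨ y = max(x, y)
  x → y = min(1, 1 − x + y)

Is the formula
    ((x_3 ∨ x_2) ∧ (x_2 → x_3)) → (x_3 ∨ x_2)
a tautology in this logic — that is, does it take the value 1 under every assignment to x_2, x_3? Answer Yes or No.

At x_2 = 1/2, x_3 = 1/2, for instance:
x_3 ∨ x_2 = 1/2 ∨ 1/2 = 1/2
x_2 → x_3 = 1/2 → 1/2 = 1
(x_3 ∨ x_2) ∧ (x_2 → x_3) = 1/2 ∧ 1 = 1/2
((x_3 ∨ x_2) ∧ (x_2 → x_3)) → (x_3 ∨ x_2) = 1/2 → 1/2 = 1
and checking the remaining 24 assignments likewise gives ≥ 1 in every case.

Yes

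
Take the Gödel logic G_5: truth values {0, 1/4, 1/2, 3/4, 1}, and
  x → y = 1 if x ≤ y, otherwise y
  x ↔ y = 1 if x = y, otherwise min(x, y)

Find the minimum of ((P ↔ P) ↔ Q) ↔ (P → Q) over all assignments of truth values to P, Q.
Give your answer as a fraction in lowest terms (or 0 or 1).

Take P = 0, Q = 0:
P ↔ P = 0 ↔ 0 = 1
(P ↔ P) ↔ Q = 1 ↔ 0 = 0
P → Q = 0 → 0 = 1
((P ↔ P) ↔ Q) ↔ (P → Q) = 0 ↔ 1 = 0
No assignment yields a value below 0, so this is the minimum.

0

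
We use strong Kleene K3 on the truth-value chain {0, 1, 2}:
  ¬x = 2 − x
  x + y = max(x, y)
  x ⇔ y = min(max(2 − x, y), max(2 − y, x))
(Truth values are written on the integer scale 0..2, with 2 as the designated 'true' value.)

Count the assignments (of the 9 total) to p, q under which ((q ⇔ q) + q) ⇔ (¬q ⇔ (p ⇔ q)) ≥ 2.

2

p = 0, q = 0 ↦ 2  ≥
p = 0, q = 1 ↦ 1  <
p = 0, q = 2 ↦ 2  ≥
p = 1, q = 0 ↦ 1  <
p = 1, q = 1 ↦ 1  <
p = 1, q = 2 ↦ 1  <
p = 2, q = 0 ↦ 0  <
p = 2, q = 1 ↦ 1  <
p = 2, q = 2 ↦ 0  <
So 2 of the 9 assignments meet the threshold.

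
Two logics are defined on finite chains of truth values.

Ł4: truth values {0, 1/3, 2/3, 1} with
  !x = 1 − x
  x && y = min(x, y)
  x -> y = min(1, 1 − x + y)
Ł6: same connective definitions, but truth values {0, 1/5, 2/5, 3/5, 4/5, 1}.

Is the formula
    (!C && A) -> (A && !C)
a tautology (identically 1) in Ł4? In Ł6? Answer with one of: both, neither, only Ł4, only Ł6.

both

In Ł4: every assignment gives 1 — tautology.
In Ł6: every assignment gives 1 — tautology.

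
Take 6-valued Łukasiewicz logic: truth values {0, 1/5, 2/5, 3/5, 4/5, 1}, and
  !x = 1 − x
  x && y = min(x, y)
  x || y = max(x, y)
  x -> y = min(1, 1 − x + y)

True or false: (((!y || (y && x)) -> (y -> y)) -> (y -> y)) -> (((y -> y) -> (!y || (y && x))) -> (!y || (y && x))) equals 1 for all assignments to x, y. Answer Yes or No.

At x = 4/5, y = 2/5, for instance:
!y = !2/5 = 3/5
y && x = 2/5 && 4/5 = 2/5
!y || (y && x) = 3/5 || 2/5 = 3/5
y -> y = 2/5 -> 2/5 = 1
(!y || (y && x)) -> (y -> y) = 3/5 -> 1 = 1
((!y || (y && x)) -> (y -> y)) -> (y -> y) = 1 -> 1 = 1
(y -> y) -> (!y || (y && x)) = 1 -> 3/5 = 3/5
((y -> y) -> (!y || (y && x))) -> (!y || (y && x)) = 3/5 -> 3/5 = 1
(((!y || (y && x)) -> (y -> y)) -> (y -> y)) -> (((y -> y) -> (!y || (y && x))) -> (!y || (y && x))) = 1 -> 1 = 1
and checking the remaining 35 assignments likewise gives ≥ 1 in every case.

Yes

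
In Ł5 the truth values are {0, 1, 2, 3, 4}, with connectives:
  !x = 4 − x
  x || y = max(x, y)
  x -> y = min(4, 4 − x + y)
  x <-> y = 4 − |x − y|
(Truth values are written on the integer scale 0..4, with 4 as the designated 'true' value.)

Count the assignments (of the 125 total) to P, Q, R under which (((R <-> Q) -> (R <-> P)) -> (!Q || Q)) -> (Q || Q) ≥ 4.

value 4: 52 assignments (counts)
value 3: 17 assignments
value 2: 20 assignments
value 1: 11 assignments
value 0: 25 assignments
So 52 of the 125 assignments meet the threshold.

52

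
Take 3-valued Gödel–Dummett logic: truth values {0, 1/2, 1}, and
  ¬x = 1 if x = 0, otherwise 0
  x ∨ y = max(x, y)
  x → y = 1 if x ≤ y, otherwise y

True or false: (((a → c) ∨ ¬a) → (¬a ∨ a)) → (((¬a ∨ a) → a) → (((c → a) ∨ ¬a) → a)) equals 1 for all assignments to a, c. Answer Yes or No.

No

Counterexample: take a = 1/2, c = 0.
a → c = 1/2 → 0 = 0
¬a = ¬1/2 = 0
(a → c) ∨ ¬a = 0 ∨ 0 = 0
¬a = ¬1/2 = 0
¬a ∨ a = 0 ∨ 1/2 = 1/2
((a → c) ∨ ¬a) → (¬a ∨ a) = 0 → 1/2 = 1
¬a = ¬1/2 = 0
¬a ∨ a = 0 ∨ 1/2 = 1/2
(¬a ∨ a) → a = 1/2 → 1/2 = 1
c → a = 0 → 1/2 = 1
¬a = ¬1/2 = 0
(c → a) ∨ ¬a = 1 ∨ 0 = 1
((c → a) ∨ ¬a) → a = 1 → 1/2 = 1/2
((¬a ∨ a) → a) → (((c → a) ∨ ¬a) → a) = 1 → 1/2 = 1/2
(((a → c) ∨ ¬a) → (¬a ∨ a)) → (((¬a ∨ a) → a) → (((c → a) ∨ ¬a) → a)) = 1 → 1/2 = 1/2
This gives 1/2 ≠ 1.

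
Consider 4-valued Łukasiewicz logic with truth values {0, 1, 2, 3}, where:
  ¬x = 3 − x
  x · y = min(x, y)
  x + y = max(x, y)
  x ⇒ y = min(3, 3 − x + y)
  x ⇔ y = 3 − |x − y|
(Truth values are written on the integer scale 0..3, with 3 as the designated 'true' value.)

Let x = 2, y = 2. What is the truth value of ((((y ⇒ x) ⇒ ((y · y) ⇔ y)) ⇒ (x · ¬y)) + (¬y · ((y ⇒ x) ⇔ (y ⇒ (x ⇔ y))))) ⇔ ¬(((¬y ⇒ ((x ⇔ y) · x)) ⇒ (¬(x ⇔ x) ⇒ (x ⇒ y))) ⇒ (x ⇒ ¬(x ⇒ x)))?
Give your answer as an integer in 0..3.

2

y ⇒ x = 2 ⇒ 2 = 3
y · y = 2 · 2 = 2
(y · y) ⇔ y = 2 ⇔ 2 = 3
(y ⇒ x) ⇒ ((y · y) ⇔ y) = 3 ⇒ 3 = 3
¬y = ¬2 = 1
x · ¬y = 2 · 1 = 1
((y ⇒ x) ⇒ ((y · y) ⇔ y)) ⇒ (x · ¬y) = 3 ⇒ 1 = 1
¬y = ¬2 = 1
y ⇒ x = 2 ⇒ 2 = 3
x ⇔ y = 2 ⇔ 2 = 3
y ⇒ (x ⇔ y) = 2 ⇒ 3 = 3
(y ⇒ x) ⇔ (y ⇒ (x ⇔ y)) = 3 ⇔ 3 = 3
¬y · ((y ⇒ x) ⇔ (y ⇒ (x ⇔ y))) = 1 · 3 = 1
(((y ⇒ x) ⇒ ((y · y) ⇔ y)) ⇒ (x · ¬y)) + (¬y · ((y ⇒ x) ⇔ (y ⇒ (x ⇔ y)))) = 1 + 1 = 1
¬y = ¬2 = 1
x ⇔ y = 2 ⇔ 2 = 3
(x ⇔ y) · x = 3 · 2 = 2
¬y ⇒ ((x ⇔ y) · x) = 1 ⇒ 2 = 3
x ⇔ x = 2 ⇔ 2 = 3
¬(x ⇔ x) = ¬3 = 0
x ⇒ y = 2 ⇒ 2 = 3
¬(x ⇔ x) ⇒ (x ⇒ y) = 0 ⇒ 3 = 3
(¬y ⇒ ((x ⇔ y) · x)) ⇒ (¬(x ⇔ x) ⇒ (x ⇒ y)) = 3 ⇒ 3 = 3
x ⇒ x = 2 ⇒ 2 = 3
¬(x ⇒ x) = ¬3 = 0
x ⇒ ¬(x ⇒ x) = 2 ⇒ 0 = 1
((¬y ⇒ ((x ⇔ y) · x)) ⇒ (¬(x ⇔ x) ⇒ (x ⇒ y))) ⇒ (x ⇒ ¬(x ⇒ x)) = 3 ⇒ 1 = 1
¬(((¬y ⇒ ((x ⇔ y) · x)) ⇒ (¬(x ⇔ x) ⇒ (x ⇒ y))) ⇒ (x ⇒ ¬(x ⇒ x))) = ¬1 = 2
((((y ⇒ x) ⇒ ((y · y) ⇔ y)) ⇒ (x · ¬y)) + (¬y · ((y ⇒ x) ⇔ (y ⇒ (x ⇔ y))))) ⇔ ¬(((¬y ⇒ ((x ⇔ y) · x)) ⇒ (¬(x ⇔ x) ⇒ (x ⇒ y))) ⇒ (x ⇒ ¬(x ⇒ x))) = 1 ⇔ 2 = 2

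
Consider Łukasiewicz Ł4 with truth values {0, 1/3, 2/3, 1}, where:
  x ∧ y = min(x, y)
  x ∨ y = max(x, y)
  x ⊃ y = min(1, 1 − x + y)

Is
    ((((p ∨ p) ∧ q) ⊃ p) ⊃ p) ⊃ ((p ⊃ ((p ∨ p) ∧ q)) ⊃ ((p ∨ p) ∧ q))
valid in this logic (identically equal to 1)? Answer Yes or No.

Yes

p = 0, q = 0 ↦ 1
p = 0, q = 1/3 ↦ 1
p = 0, q = 2/3 ↦ 1
p = 0, q = 1 ↦ 1
p = 1/3, q = 0 ↦ 1
p = 1/3, q = 1/3 ↦ 1
p = 1/3, q = 2/3 ↦ 1
p = 1/3, q = 1 ↦ 1
p = 2/3, q = 0 ↦ 1
p = 2/3, q = 1/3 ↦ 1
p = 2/3, q = 2/3 ↦ 1
p = 2/3, q = 1 ↦ 1
p = 1, q = 0 ↦ 1
p = 1, q = 1/3 ↦ 1
p = 1, q = 2/3 ↦ 1
p = 1, q = 1 ↦ 1
Every assignment gives a value ≥ 1.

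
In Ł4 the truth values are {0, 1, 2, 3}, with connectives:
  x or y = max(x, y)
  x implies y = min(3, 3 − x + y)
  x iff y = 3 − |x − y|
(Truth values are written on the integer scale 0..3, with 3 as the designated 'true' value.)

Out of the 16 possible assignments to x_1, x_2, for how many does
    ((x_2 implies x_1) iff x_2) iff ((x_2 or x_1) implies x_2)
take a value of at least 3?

x_1 = 0, x_2 = 0 ↦ 0  <
x_1 = 0, x_2 = 1 ↦ 2  <
x_1 = 0, x_2 = 2 ↦ 2  <
x_1 = 0, x_2 = 3 ↦ 0  <
x_1 = 1, x_2 = 0 ↦ 1  <
x_1 = 1, x_2 = 1 ↦ 1  <
x_1 = 1, x_2 = 2 ↦ 3  ≥
x_1 = 1, x_2 = 3 ↦ 1  <
x_1 = 2, x_2 = 0 ↦ 2  <
x_1 = 2, x_2 = 1 ↦ 2  <
x_1 = 2, x_2 = 2 ↦ 2  <
x_1 = 2, x_2 = 3 ↦ 2  <
x_1 = 3, x_2 = 0 ↦ 3  ≥
x_1 = 3, x_2 = 1 ↦ 3  ≥
x_1 = 3, x_2 = 2 ↦ 3  ≥
x_1 = 3, x_2 = 3 ↦ 3  ≥
So 5 of the 16 assignments meet the threshold.

5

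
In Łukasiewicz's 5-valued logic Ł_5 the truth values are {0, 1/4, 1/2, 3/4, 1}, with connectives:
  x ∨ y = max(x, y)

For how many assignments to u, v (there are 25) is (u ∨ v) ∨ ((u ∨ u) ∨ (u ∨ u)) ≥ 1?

value 1: 9 assignments (counts)
value 3/4: 7 assignments
value 1/2: 5 assignments
value 1/4: 3 assignments
value 0: 1 assignment
So 9 of the 25 assignments meet the threshold.

9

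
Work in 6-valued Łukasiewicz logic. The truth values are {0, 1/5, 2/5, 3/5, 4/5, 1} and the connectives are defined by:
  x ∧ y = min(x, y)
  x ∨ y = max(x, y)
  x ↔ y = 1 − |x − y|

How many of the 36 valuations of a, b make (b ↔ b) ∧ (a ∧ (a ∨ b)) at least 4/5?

12

value 1: 6 assignments (counts)
value 4/5: 6 assignments (counts)
value 3/5: 6 assignments
value 2/5: 6 assignments
value 1/5: 6 assignments
value 0: 6 assignments
So 12 of the 36 assignments meet the threshold.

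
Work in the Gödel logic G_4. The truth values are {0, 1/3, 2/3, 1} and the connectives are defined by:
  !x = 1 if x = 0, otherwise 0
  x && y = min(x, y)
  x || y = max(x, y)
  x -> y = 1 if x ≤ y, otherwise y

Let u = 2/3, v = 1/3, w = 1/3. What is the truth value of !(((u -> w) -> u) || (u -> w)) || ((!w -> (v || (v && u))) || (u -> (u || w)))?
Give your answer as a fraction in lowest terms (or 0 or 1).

u -> w = 2/3 -> 1/3 = 1/3
(u -> w) -> u = 1/3 -> 2/3 = 1
u -> w = 2/3 -> 1/3 = 1/3
((u -> w) -> u) || (u -> w) = 1 || 1/3 = 1
!(((u -> w) -> u) || (u -> w)) = !1 = 0
!w = !1/3 = 0
v && u = 1/3 && 2/3 = 1/3
v || (v && u) = 1/3 || 1/3 = 1/3
!w -> (v || (v && u)) = 0 -> 1/3 = 1
u || w = 2/3 || 1/3 = 2/3
u -> (u || w) = 2/3 -> 2/3 = 1
(!w -> (v || (v && u))) || (u -> (u || w)) = 1 || 1 = 1
!(((u -> w) -> u) || (u -> w)) || ((!w -> (v || (v && u))) || (u -> (u || w))) = 0 || 1 = 1

1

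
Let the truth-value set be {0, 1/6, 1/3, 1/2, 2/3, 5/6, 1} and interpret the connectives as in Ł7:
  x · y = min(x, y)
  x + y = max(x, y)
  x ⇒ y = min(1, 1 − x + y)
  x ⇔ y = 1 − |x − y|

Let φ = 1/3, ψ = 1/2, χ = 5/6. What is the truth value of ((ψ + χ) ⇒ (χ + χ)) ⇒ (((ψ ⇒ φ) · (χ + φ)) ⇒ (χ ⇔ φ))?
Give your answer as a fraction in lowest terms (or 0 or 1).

2/3

ψ + χ = 1/2 + 5/6 = 5/6
χ + χ = 5/6 + 5/6 = 5/6
(ψ + χ) ⇒ (χ + χ) = 5/6 ⇒ 5/6 = 1
ψ ⇒ φ = 1/2 ⇒ 1/3 = 5/6
χ + φ = 5/6 + 1/3 = 5/6
(ψ ⇒ φ) · (χ + φ) = 5/6 · 5/6 = 5/6
χ ⇔ φ = 5/6 ⇔ 1/3 = 1/2
((ψ ⇒ φ) · (χ + φ)) ⇒ (χ ⇔ φ) = 5/6 ⇒ 1/2 = 2/3
((ψ + χ) ⇒ (χ + χ)) ⇒ (((ψ ⇒ φ) · (χ + φ)) ⇒ (χ ⇔ φ)) = 1 ⇒ 2/3 = 2/3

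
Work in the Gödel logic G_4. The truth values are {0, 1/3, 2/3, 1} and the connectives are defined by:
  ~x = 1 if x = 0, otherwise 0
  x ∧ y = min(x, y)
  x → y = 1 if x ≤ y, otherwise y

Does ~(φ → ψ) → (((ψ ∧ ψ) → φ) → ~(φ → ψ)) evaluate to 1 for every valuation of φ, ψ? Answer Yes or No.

Yes

φ = 0, ψ = 0 ↦ 1
φ = 0, ψ = 1/3 ↦ 1
φ = 0, ψ = 2/3 ↦ 1
φ = 0, ψ = 1 ↦ 1
φ = 1/3, ψ = 0 ↦ 1
φ = 1/3, ψ = 1/3 ↦ 1
φ = 1/3, ψ = 2/3 ↦ 1
φ = 1/3, ψ = 1 ↦ 1
φ = 2/3, ψ = 0 ↦ 1
φ = 2/3, ψ = 1/3 ↦ 1
φ = 2/3, ψ = 2/3 ↦ 1
φ = 2/3, ψ = 1 ↦ 1
φ = 1, ψ = 0 ↦ 1
φ = 1, ψ = 1/3 ↦ 1
φ = 1, ψ = 2/3 ↦ 1
φ = 1, ψ = 1 ↦ 1
Every assignment gives a value ≥ 1.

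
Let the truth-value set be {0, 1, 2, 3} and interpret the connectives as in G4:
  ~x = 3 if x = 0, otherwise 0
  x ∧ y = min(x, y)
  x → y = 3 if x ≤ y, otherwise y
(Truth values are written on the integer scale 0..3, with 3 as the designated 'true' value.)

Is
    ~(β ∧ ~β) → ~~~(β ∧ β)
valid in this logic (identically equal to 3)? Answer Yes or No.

Counterexample: take β = 1.
~β = ~1 = 0
β ∧ ~β = 1 ∧ 0 = 0
~(β ∧ ~β) = ~0 = 3
β ∧ β = 1 ∧ 1 = 1
~(β ∧ β) = ~1 = 0
~~(β ∧ β) = ~0 = 3
~~~(β ∧ β) = ~3 = 0
~(β ∧ ~β) → ~~~(β ∧ β) = 3 → 0 = 0
This gives 0 ≠ 3.

No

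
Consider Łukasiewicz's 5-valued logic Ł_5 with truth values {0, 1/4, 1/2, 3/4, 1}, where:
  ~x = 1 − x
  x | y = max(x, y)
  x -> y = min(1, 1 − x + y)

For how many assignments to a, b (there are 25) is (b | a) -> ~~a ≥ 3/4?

value 1: 15 assignments (counts)
value 3/4: 4 assignments (counts)
value 1/2: 3 assignments
value 1/4: 2 assignments
value 0: 1 assignment
So 19 of the 25 assignments meet the threshold.

19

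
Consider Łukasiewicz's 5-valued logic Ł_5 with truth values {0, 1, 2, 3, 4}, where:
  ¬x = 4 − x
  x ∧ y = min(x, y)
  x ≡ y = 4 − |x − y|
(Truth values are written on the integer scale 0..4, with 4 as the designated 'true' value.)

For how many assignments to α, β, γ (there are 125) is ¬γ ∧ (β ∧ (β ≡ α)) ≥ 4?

1

value 4: 1 assignment (counts)
value 3: 9 assignments
value 2: 26 assignments
value 1: 40 assignments
value 0: 49 assignments
So 1 of the 125 assignments meets the threshold.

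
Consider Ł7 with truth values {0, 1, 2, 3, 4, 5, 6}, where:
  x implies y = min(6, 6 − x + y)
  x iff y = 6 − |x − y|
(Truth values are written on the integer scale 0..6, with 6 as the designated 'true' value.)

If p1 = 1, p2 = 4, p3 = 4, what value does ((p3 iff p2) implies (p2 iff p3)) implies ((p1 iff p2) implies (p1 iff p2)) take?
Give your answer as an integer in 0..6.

6

p3 iff p2 = 4 iff 4 = 6
p2 iff p3 = 4 iff 4 = 6
(p3 iff p2) implies (p2 iff p3) = 6 implies 6 = 6
p1 iff p2 = 1 iff 4 = 3
p1 iff p2 = 1 iff 4 = 3
(p1 iff p2) implies (p1 iff p2) = 3 implies 3 = 6
((p3 iff p2) implies (p2 iff p3)) implies ((p1 iff p2) implies (p1 iff p2)) = 6 implies 6 = 6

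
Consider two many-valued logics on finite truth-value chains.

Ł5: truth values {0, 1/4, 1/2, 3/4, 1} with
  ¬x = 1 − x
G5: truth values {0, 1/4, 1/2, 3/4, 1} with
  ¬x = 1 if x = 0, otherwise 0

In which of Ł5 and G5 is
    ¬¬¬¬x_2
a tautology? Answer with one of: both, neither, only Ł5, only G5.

neither

In Ł5: at x_2 = 0 the value is 0 — not a tautology.
In G5: at x_2 = 0 the value is 0 — not a tautology.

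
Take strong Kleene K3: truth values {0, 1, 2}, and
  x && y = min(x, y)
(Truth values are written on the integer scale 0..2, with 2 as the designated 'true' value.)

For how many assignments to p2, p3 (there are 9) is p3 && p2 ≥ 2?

p2 = 0, p3 = 0 ↦ 0  <
p2 = 0, p3 = 1 ↦ 0  <
p2 = 0, p3 = 2 ↦ 0  <
p2 = 1, p3 = 0 ↦ 0  <
p2 = 1, p3 = 1 ↦ 1  <
p2 = 1, p3 = 2 ↦ 1  <
p2 = 2, p3 = 0 ↦ 0  <
p2 = 2, p3 = 1 ↦ 1  <
p2 = 2, p3 = 2 ↦ 2  ≥
So 1 of the 9 assignments meets the threshold.

1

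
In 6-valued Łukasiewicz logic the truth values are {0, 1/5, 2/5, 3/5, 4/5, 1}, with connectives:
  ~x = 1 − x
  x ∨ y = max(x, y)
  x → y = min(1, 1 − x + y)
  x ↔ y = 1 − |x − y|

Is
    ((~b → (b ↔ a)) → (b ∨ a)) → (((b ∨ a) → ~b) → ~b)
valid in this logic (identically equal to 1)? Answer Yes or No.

Counterexample: take a = 4/5, b = 1/5.
~b = ~1/5 = 4/5
b ↔ a = 1/5 ↔ 4/5 = 2/5
~b → (b ↔ a) = 4/5 → 2/5 = 3/5
b ∨ a = 1/5 ∨ 4/5 = 4/5
(~b → (b ↔ a)) → (b ∨ a) = 3/5 → 4/5 = 1
b ∨ a = 1/5 ∨ 4/5 = 4/5
~b = ~1/5 = 4/5
(b ∨ a) → ~b = 4/5 → 4/5 = 1
~b = ~1/5 = 4/5
((b ∨ a) → ~b) → ~b = 1 → 4/5 = 4/5
((~b → (b ↔ a)) → (b ∨ a)) → (((b ∨ a) → ~b) → ~b) = 1 → 4/5 = 4/5
This gives 4/5 ≠ 1.

No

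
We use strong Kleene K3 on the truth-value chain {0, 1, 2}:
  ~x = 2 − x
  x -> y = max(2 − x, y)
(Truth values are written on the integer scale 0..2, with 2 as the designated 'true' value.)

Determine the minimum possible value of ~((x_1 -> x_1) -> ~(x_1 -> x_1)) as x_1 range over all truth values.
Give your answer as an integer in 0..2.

1

Take x_1 = 1:
x_1 -> x_1 = 1 -> 1 = 1
x_1 -> x_1 = 1 -> 1 = 1
~(x_1 -> x_1) = ~1 = 1
(x_1 -> x_1) -> ~(x_1 -> x_1) = 1 -> 1 = 1
~((x_1 -> x_1) -> ~(x_1 -> x_1)) = ~1 = 1
No assignment yields a value below 1, so this is the minimum.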